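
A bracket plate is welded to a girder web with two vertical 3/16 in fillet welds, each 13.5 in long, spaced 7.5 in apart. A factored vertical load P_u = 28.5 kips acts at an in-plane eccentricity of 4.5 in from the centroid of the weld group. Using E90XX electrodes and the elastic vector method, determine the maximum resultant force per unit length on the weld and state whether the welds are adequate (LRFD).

E90XX → F_EXX = 90 ksi.
Total weld length L_w = 27 in. Treat welds as unit-width lines.
Polar moment about centroid: J = 2[d³/12 + d(b/2)²] = 2[13.5³/12 + 13.5×3.75²] = 789.8 in³.
Direct shear f_v = P/L_w = 28.5 / 27 = 1.056 kip/in (vertical).
Torsion M = P·e = 28.5 × 4.5 = 128.25 kip·in.
Critical point at (x, y) = (3.75, 6.75) from centroid. f_tx = M·y/J = 1.096 kip/in; f_ty = M·x/J = 0.609 kip/in.
Resultant f_max = √[f_tx² + (f_v + f_ty)²] = √[1.096² + (1.056 + 0.609)²] = 1.993 kip/in.
Capacity per unit length: φr_n = 0.75 × 0.6 × 90 × (0.707 × 0.1875) = 5.369 kip/in.
1.993 ≤ 5.369 → adequate.

f_max ≈ 1.99 kip/in; adequate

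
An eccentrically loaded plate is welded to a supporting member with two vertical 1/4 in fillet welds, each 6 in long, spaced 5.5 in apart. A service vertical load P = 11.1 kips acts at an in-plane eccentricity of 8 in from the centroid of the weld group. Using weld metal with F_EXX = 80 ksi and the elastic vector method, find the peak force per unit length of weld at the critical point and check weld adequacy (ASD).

Total weld length L_w = 12 in. Treat welds as unit-width lines.
Polar moment about centroid: J = 2[d³/12 + d(b/2)²] = 2[6³/12 + 6×2.75²] = 126.8 in³.
Direct shear f_v = P/L_w = 11.1 / 12 = 0.925 kip/in (vertical).
Torsion M = P·e = 11.1 × 8 = 88.8 kip·in.
Critical point at (x, y) = (2.75, 3) from centroid. f_tx = M·y/J = 2.102 kip/in; f_ty = M·x/J = 1.927 kip/in.
Resultant f_max = √[f_tx² + (f_v + f_ty)²] = √[2.102² + (0.925 + 1.927)²] = 3.542 kip/in.
Capacity per unit length: r_n/Ω = (1/2.0) × 0.6 × 80 × (0.707 × 0.25) = 4.242 kip/in.
3.542 ≤ 4.242 → adequate.

f_max ≈ 3.54 kip/in; adequate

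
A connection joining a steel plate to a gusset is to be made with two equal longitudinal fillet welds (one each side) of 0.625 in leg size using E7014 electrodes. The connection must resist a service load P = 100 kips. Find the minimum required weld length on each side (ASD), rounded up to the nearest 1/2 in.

L = 5.5 in on each side

E70XX → F_EXX = 70 ksi.
Throat t_e = 0.707 × 0.625 = 0.4419 in.
r_n/Ω = (0.6 × 70 × 0.4419) / 2.0 = 9.279 kip/in.
L_req = P / (r_n/Ω) = 100 / 9.279 = 10.78 in total.
Per side: 10.78 / 2 = 5.388 in.
Round up → use L = 5.5 in on each side.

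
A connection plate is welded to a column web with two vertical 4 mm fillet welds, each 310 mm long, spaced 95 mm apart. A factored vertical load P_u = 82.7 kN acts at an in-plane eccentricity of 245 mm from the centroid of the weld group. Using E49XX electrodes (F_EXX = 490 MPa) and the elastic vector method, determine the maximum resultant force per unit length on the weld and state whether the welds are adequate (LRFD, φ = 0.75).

f_max ≈ 570 N/mm; adequate

Total weld length L_w = 620 mm. Treat welds as unit-width lines.
Polar moment about centroid: J = 2[d³/12 + d(b/2)²] = 2[310³/12 + 310×47.5²] = 6364000 mm³.
Direct shear f_v = P/L_w = 82.7×10³ / 620 = 133.4 N/mm (vertical).
Torsion M = P·e = 82.7×10³ × 245 = 20262000 N·mm.
Critical point at (x, y) = (47.5, 155) from centroid. f_tx = M·y/J = 493.5 N/mm; f_ty = M·x/J = 151.2 N/mm.
Resultant f_max = √[f_tx² + (f_v + f_ty)²] = √[493.5² + (133.4 + 151.2)²] = 569.7 N/mm.
Capacity per unit length: φr_n = 0.75 × 0.6 × 490 × (0.707 × 4) = 623.6 N/mm.
569.7 ≤ 623.6 → adequate.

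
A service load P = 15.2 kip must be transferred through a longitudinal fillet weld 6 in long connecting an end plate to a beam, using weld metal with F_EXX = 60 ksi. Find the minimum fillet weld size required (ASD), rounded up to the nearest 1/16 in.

w = 1/4 in

Total weld length L = 6 in.
Required throat t_e = P × Ω / (0.6 F_EXX × L) = 15.2 × 2.0 / (0.6 × 60 × 6) = 0.1407 in.
Required leg w = t_e / 0.707 = 0.1991 in → use 1/4 in.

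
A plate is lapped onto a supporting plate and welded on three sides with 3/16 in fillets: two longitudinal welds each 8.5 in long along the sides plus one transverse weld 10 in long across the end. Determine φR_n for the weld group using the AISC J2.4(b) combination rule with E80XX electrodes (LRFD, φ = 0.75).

φR_n ≈ 141 kips

E80XX → F_EXX = 80 ksi.
t_e = 0.707 × 0.1875 = 0.1326 in.
R_nwl = 0.6 × 80 × 0.1326 × 17 = 108.2 kips (longitudinal, 2 welds).
R_nwt = 0.6 × 80 × 0.1326 × 10 = 63.63 kips (transverse, base value).
(i) R_nwl + R_nwt = 171.8 kips; (ii) 0.85 R_nwl + 1.5 R_nwt = 187.4 kips.
R_n = max = 187.4 kips [governs: (ii)]; φR_n = 140.5 kips.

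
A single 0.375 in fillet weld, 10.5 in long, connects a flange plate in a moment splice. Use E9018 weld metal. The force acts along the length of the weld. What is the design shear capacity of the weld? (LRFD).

φR_n ≈ 113 kip

E90XX → F_EXX = 90 ksi.
Effective throat t_e = 0.707 × 0.375 = 0.2651 in.
Total length L = 10.5 in; A_we = 0.2651 × 10.5 = 2.784 in².
F_nw = 0.6 F_EXX = 0.6 × 90 = 54 ksi.
φR_n = 0.75 × 54 × 2.784 = 112.7 kip.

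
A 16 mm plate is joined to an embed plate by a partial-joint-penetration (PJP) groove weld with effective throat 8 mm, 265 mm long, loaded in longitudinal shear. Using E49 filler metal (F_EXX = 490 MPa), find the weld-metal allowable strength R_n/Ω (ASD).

R_n/Ω ≈ 312 kN

Effective throat (given) t_e = 8 mm.
A_we = 8 × 265 = 2120 mm².
F_nw = 0.6 F_EXX = 294 MPa.
R_n/Ω = (294 × 2120) / 2.0 × 10⁻³ = 311.6 kN.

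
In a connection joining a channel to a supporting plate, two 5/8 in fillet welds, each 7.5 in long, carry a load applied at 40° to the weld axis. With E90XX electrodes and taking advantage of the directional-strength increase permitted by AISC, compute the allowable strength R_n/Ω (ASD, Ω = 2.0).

E90XX → F_EXX = 90 ksi.
t_e = 0.707 × 0.625 = 0.4419 in; A_we = 0.4419 × 15 = 6.628 in².
Directional factor: 1.0 + 0.5 sin^1.5(40°) = 1.258.
F_nw = 0.6 × 90 × 1.258 = 67.91 ksi.
R_n/Ω = (67.91 × 6.628) / 2.0 = 225.1 kips.

R_n/Ω ≈ 225 kips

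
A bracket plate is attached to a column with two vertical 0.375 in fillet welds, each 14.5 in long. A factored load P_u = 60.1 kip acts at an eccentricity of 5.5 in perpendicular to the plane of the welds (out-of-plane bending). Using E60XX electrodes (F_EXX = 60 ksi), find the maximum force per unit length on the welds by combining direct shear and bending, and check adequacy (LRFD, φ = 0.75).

L_w = 2 × 14.5 = 29 in; section modulus (unit throat) S = 2 × L²/6 = 70.08 in².
Direct shear f_v = P/L_w = 60.1/29 = 2.072 kip/in.
Moment M = P × e = 60.1 × 5.5 = 330.55 kip·in; bending f_b = M/S = 4.717 kip/in.
f_max = √(f_v² + f_b²) = √(2.072² + 4.717²) = 5.152 kip/in.
φr_n = 0.75 × 0.6 × 60 × (0.707 × 0.375) = 7.158 kip/in → adequate.

f_max ≈ 5.15 kip/in; adequate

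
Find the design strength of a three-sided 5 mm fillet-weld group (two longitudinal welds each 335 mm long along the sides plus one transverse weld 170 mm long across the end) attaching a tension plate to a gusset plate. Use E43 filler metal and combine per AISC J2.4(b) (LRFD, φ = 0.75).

φR_n ≈ 575 kN

E43XX → F_EXX = 430 MPa.
t_e = 0.707 × 5 = 3.535 mm.
R_nwl = 0.6 × 430 × 3.535 × 670 × 10⁻³ = 611.1 kN (longitudinal, 2 welds).
R_nwt = 0.6 × 430 × 3.535 × 170 × 10⁻³ = 155 kN (transverse, base value).
(i) R_nwl + R_nwt = 766.1 kN; (ii) 0.85 R_nwl + 1.5 R_nwt = 752 kN.
R_n = max = 766.1 kN [governs: (i)]; φR_n = 574.6 kN.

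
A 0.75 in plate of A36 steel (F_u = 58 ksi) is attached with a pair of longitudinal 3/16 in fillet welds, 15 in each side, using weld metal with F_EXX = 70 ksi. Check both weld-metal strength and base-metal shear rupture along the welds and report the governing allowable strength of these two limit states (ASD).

R_n/Ω ≈ 83.5 kip (weld metal governs)

t_e = 0.707 × 0.1875 = 0.1326 in; L = 30 in.
Weld metal: R_n/Ω = (1/2.0) × 0.6 × 70 × 0.1326 × 30 = 83.51 kip.
Base metal (shear rupture): R_n/Ω = (1/2.0) × 0.6 × 58 × 0.75 × 30 = 391.5 kip.
Governing: weld metal.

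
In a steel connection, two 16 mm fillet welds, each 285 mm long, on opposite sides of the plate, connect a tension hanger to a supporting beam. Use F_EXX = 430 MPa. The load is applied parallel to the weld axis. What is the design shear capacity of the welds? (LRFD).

Effective throat t_e = 0.707 × 16 = 11.31 mm.
Total length L = 570 mm; A_we = 11.31 × 570 = 6448 mm².
F_nw = 0.6 F_EXX = 0.6 × 430 = 258 MPa.
φR_n = 0.75 × 258 × 6448 × 10⁻³ = 1248 kN.

φR_n ≈ 1250 kN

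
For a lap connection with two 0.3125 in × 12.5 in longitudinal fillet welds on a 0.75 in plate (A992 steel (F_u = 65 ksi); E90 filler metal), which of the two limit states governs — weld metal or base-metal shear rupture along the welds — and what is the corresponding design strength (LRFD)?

φR_n ≈ 224 kips (weld metal governs)

E90XX → F_EXX = 90 ksi.
t_e = 0.707 × 0.3125 = 0.2209 in; L = 25 in.
Weld metal: φR_n = 0.75 × 0.6 × 90 × 0.2209 × 25 = 223.7 kips.
Base metal (shear rupture): φR_n = 0.75 × 0.6 × 65 × 0.75 × 25 = 548.4 kips.
Governing: weld metal.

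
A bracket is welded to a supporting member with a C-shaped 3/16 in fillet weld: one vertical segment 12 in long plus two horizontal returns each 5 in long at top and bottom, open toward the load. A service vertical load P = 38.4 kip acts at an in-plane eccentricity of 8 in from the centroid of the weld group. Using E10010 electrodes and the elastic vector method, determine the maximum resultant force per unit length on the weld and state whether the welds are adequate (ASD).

E100XX → F_EXX = 100 ksi.
Total weld length L_w = 22 in. Treat welds as unit-width lines.
Centroid: x̄ = 2×5×2.5 / 22 = 1.136 in from the vertical weld.
Polar moment about centroid: J = I_x + I_y = [12³/12 + 2×5×6²] + [12×1.136² + 2(5³/12 + 5×1.364²)] = 558.9 in³.
Direct shear f_v = P/L_w = 38.4 / 22 = 1.745 kip/in (vertical).
Torsion M = P·e = 38.4 × 8 = 307.2 kip·in.
Critical point at (x, y) = (3.864, 6) from centroid. f_tx = M·y/J = 3.298 kip/in; f_ty = M·x/J = 2.124 kip/in.
Resultant f_max = √[f_tx² + (f_v + f_ty)²] = √[3.298² + (1.745 + 2.124)²] = 5.084 kip/in.
Capacity per unit length: r_n/Ω = (1/2.0) × 0.6 × 100 × (0.707 × 0.1875) = 3.977 kip/in.
5.084 > 3.977 → NOT adequate.

f_max ≈ 5.08 kip/in; NOT adequate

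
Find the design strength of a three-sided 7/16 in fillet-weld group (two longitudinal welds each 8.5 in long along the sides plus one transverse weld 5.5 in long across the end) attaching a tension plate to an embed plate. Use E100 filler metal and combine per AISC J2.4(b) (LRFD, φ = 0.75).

φR_n ≈ 316 kips

E100XX → F_EXX = 100 ksi.
t_e = 0.707 × 0.4375 = 0.3093 in.
R_nwl = 0.6 × 100 × 0.3093 × 17 = 315.5 kips (longitudinal, 2 welds).
R_nwt = 0.6 × 100 × 0.3093 × 5.5 = 102.1 kips (transverse, base value).
(i) R_nwl + R_nwt = 417.6 kips; (ii) 0.85 R_nwl + 1.5 R_nwt = 421.3 kips.
R_n = max = 421.3 kips [governs: (ii)]; φR_n = 316 kips.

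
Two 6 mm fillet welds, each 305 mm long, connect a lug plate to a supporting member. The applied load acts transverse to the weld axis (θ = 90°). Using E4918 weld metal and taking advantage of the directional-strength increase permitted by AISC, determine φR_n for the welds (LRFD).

φR_n ≈ 856 kN

E49XX → F_EXX = 490 MPa.
t_e = 0.707 × 6 = 4.242 mm; A_we = 4.242 × 610 = 2588 mm².
Directional factor: 1.0 + 0.5 sin^1.5(90°) = 1.5.
F_nw = 0.6 × 490 × 1.5 = 441 MPa.
φR_n = 0.75 × 441 × 2588 × 10⁻³ = 855.9 kN.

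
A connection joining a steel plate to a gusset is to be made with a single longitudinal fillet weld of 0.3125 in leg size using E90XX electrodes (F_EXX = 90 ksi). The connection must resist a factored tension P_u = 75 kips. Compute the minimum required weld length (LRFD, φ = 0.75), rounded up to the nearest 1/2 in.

L = 8.5 in

Throat t_e = 0.707 × 0.3125 = 0.2209 in.
φr_n = 0.75 × 0.6 × 90 × 0.2209 = 8.948 kips/in.
L_req = P_u / φr_n = 75 / 8.948 = 8.382 in total.
Round up → use L = 8.5 in.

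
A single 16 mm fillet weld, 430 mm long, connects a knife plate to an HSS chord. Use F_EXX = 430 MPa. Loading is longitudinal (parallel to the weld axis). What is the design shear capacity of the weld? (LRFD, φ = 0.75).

φR_n ≈ 941 kN

Effective throat t_e = 0.707 × 16 = 11.31 mm.
Total length L = 430 mm; A_we = 11.31 × 430 = 4864 mm².
F_nw = 0.6 F_EXX = 0.6 × 430 = 258 MPa.
φR_n = 0.75 × 258 × 4864 × 10⁻³ = 941.2 kN.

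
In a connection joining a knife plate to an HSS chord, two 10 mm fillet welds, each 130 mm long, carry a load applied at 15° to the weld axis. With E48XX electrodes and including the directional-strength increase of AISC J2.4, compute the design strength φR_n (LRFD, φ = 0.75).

φR_n ≈ 423 kN

E48XX → F_EXX = 480 MPa.
t_e = 0.707 × 10 = 7.07 mm; A_we = 7.07 × 260 = 1838 mm².
Directional factor: 1.0 + 0.5 sin^1.5(15°) = 1.066.
F_nw = 0.6 × 480 × 1.066 = 307 MPa.
φR_n = 0.75 × 307 × 1838 × 10⁻³ = 423.2 kN.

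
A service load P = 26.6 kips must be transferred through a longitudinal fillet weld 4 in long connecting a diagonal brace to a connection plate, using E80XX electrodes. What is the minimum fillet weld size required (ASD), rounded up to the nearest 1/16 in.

w = 7/16 in

E80XX → F_EXX = 80 ksi.
Total weld length L = 4 in.
Required throat t_e = P × Ω / (0.6 F_EXX × L) = 26.6 × 2.0 / (0.6 × 80 × 4) = 0.2771 in.
Required leg w = t_e / 0.707 = 0.3919 in → use 7/16 in.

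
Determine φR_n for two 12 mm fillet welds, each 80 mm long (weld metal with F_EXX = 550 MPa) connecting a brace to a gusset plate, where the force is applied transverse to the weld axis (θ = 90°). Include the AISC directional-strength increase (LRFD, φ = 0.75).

t_e = 0.707 × 12 = 8.484 mm; A_we = 8.484 × 160 = 1357 mm².
Directional factor: 1.0 + 0.5 sin^1.5(90°) = 1.5.
F_nw = 0.6 × 550 × 1.5 = 495 MPa.
φR_n = 0.75 × 495 × 1357 × 10⁻³ = 503.9 kN.

φR_n ≈ 504 kN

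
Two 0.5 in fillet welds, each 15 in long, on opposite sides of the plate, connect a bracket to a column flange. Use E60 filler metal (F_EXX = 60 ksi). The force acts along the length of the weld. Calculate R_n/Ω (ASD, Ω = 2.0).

Effective throat t_e = 0.707 × 0.5 = 0.3535 in.
Total length L = 30 in; A_we = 0.3535 × 30 = 10.6 in².
F_nw = 0.6 F_EXX = 0.6 × 60 = 36 ksi.
R_n = 36 × 10.6 = 381.8 kips; R_n/Ω = 381.8/2.0 = 190.9 kips.

R_n/Ω ≈ 191 kips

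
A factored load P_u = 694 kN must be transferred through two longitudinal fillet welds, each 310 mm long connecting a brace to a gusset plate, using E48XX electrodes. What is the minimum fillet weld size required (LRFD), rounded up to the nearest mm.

w = 8 mm

E48XX → F_EXX = 480 MPa.
Total weld length L = 620 mm.
Required throat t_e = P_u / (φ × 0.6 F_EXX × L) = 694 / (0.75 × 0.6 × 480 × 620 × 10⁻³) = 5.182 mm.
Required leg w = t_e / 0.707 = 7.33 mm → use 8 mm.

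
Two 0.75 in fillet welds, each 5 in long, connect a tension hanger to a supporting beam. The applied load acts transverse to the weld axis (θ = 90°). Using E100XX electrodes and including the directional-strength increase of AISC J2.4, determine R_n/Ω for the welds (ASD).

R_n/Ω ≈ 239 kips

E100XX → F_EXX = 100 ksi.
t_e = 0.707 × 0.75 = 0.5302 in; A_we = 0.5302 × 10 = 5.303 in².
Directional factor: 1.0 + 0.5 sin^1.5(90°) = 1.5.
F_nw = 0.6 × 100 × 1.5 = 90 ksi.
R_n/Ω = (90 × 5.303) / 2.0 = 238.6 kips.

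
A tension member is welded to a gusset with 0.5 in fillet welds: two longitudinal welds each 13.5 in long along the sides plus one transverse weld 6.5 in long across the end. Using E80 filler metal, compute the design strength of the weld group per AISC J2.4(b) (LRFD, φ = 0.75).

E80XX → F_EXX = 80 ksi.
t_e = 0.707 × 0.5 = 0.3535 in.
R_nwl = 0.6 × 80 × 0.3535 × 27 = 458.1 kips (longitudinal, 2 welds).
R_nwt = 0.6 × 80 × 0.3535 × 6.5 = 110.3 kips (transverse, base value).
(i) R_nwl + R_nwt = 568.4 kips; (ii) 0.85 R_nwl + 1.5 R_nwt = 554.9 kips.
R_n = max = 568.4 kips [governs: (i)]; φR_n = 426.3 kips.

φR_n ≈ 426 kips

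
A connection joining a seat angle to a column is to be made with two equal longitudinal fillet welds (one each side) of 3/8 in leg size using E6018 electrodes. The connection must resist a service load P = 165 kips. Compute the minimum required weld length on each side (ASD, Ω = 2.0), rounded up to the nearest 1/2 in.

L = 17.5 in on each side

E60XX → F_EXX = 60 ksi.
Throat t_e = 0.707 × 0.375 = 0.2651 in.
r_n/Ω = (0.6 × 60 × 0.2651) / 2.0 = 4.772 kip/in.
L_req = P / (r_n/Ω) = 165 / 4.772 = 34.57 in total.
Per side: 34.57 / 2 = 17.29 in.
Round up → use L = 17.5 in on each side.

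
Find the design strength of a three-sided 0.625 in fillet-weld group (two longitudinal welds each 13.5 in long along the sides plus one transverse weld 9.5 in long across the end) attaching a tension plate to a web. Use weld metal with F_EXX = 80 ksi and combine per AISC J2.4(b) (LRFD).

φR_n ≈ 592 kip

t_e = 0.707 × 0.625 = 0.4419 in.
R_nwl = 0.6 × 80 × 0.4419 × 27 = 572.7 kip (longitudinal, 2 welds).
R_nwt = 0.6 × 80 × 0.4419 × 9.5 = 201.5 kip (transverse, base value).
(i) R_nwl + R_nwt = 774.2 kip; (ii) 0.85 R_nwl + 1.5 R_nwt = 789 kip.
R_n = max = 789 kip [governs: (ii)]; φR_n = 591.8 kip.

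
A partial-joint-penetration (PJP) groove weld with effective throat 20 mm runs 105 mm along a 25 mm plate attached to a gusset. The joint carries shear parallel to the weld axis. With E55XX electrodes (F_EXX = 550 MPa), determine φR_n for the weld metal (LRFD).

Effective throat (given) t_e = 20 mm.
A_we = 20 × 105 = 2100 mm².
F_nw = 0.6 F_EXX = 330 MPa.
φR_n = 0.75 × 330 × 2100 × 10⁻³ = 519.8 kN.

φR_n ≈ 520 kN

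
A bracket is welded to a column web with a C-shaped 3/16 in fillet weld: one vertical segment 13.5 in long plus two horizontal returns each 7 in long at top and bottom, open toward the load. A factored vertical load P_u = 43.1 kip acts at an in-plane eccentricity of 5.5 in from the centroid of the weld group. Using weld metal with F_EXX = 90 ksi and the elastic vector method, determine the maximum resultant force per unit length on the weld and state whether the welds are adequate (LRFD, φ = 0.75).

Total weld length L_w = 27.5 in. Treat welds as unit-width lines.
Centroid: x̄ = 2×7×3.5 / 27.5 = 1.782 in from the vertical weld.
Polar moment about centroid: J = I_x + I_y = [13.5³/12 + 2×7×6.75²] + [13.5×1.782² + 2(7³/12 + 7×1.718²)] = 984.3 in³.
Direct shear f_v = P/L_w = 43.1 / 27.5 = 1.567 kip/in (vertical).
Torsion M = P·e = 43.1 × 5.5 = 237.05 kip·in.
Critical point at (x, y) = (5.218, 6.75) from centroid. f_tx = M·y/J = 1.626 kip/in; f_ty = M·x/J = 1.257 kip/in.
Resultant f_max = √[f_tx² + (f_v + f_ty)²] = √[1.626² + (1.567 + 1.257)²] = 3.259 kip/in.
Capacity per unit length: φr_n = 0.75 × 0.6 × 90 × (0.707 × 0.1875) = 5.369 kip/in.
3.259 ≤ 5.369 → adequate.

f_max ≈ 3.26 kip/in; adequate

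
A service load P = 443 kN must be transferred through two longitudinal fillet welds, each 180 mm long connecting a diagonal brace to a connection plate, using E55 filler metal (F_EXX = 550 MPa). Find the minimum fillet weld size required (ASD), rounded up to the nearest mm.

w = 11 mm

Total weld length L = 360 mm.
Required throat t_e = P × Ω / (0.6 F_EXX × L) = 443 × 2.0 / (0.6 × 550 × 360 × 10⁻³) = 7.458 mm.
Required leg w = t_e / 0.707 = 10.55 mm → use 11 mm.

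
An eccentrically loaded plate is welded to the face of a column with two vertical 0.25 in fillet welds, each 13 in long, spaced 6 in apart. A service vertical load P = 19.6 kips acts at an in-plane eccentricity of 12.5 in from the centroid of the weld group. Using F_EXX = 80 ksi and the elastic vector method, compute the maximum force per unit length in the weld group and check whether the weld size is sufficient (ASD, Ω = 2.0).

f_max ≈ 3.31 kip/in; adequate

Total weld length L_w = 26 in. Treat welds as unit-width lines.
Polar moment about centroid: J = 2[d³/12 + d(b/2)²] = 2[13³/12 + 13×3²] = 600.2 in³.
Direct shear f_v = P/L_w = 19.6 / 26 = 0.7538 kip/in (vertical).
Torsion M = P·e = 19.6 × 12.5 = 245 kip·in.
Critical point at (x, y) = (3, 6.5) from centroid. f_tx = M·y/J = 2.653 kip/in; f_ty = M·x/J = 1.225 kip/in.
Resultant f_max = √[f_tx² + (f_v + f_ty)²] = √[2.653² + (0.7538 + 1.225)²] = 3.31 kip/in.
Capacity per unit length: r_n/Ω = (1/2.0) × 0.6 × 80 × (0.707 × 0.25) = 4.242 kip/in.
3.31 ≤ 4.242 → adequate.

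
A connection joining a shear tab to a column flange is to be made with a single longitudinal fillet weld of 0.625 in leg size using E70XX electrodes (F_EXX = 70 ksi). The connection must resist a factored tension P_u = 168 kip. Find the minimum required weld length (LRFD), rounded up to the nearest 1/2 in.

L = 12.5 in

Throat t_e = 0.707 × 0.625 = 0.4419 in.
φr_n = 0.75 × 0.6 × 70 × 0.4419 = 13.92 kip/in.
L_req = P_u / φr_n = 168 / 13.92 = 12.07 in total.
Round up → use L = 12.5 in.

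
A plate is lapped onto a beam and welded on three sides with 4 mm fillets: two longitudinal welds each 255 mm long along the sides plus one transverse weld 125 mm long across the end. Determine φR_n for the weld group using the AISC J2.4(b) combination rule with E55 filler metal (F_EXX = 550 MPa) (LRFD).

t_e = 0.707 × 4 = 2.828 mm.
R_nwl = 0.6 × 550 × 2.828 × 510 × 10⁻³ = 476 kN (longitudinal, 2 welds).
R_nwt = 0.6 × 550 × 2.828 × 125 × 10⁻³ = 116.7 kN (transverse, base value).
(i) R_nwl + R_nwt = 592.6 kN; (ii) 0.85 R_nwl + 1.5 R_nwt = 579.5 kN.
R_n = max = 592.6 kN [governs: (i)]; φR_n = 444.5 kN.

φR_n ≈ 444 kN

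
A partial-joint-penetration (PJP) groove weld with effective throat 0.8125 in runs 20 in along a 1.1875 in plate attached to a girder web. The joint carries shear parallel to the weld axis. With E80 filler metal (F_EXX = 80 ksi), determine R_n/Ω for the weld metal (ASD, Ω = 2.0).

R_n/Ω ≈ 390 kip

Effective throat (given) t_e = 0.8125 in.
A_we = 0.8125 × 20 = 16.25 in².
F_nw = 0.6 F_EXX = 48 ksi.
R_n/Ω = (48 × 16.25) / 2.0 = 390 kip.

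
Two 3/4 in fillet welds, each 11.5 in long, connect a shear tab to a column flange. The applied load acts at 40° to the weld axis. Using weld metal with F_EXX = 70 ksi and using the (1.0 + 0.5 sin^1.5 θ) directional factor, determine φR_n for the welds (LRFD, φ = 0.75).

φR_n ≈ 483 kips

t_e = 0.707 × 0.75 = 0.5302 in; A_we = 0.5302 × 23 = 12.2 in².
Directional factor: 1.0 + 0.5 sin^1.5(40°) = 1.258.
F_nw = 0.6 × 70 × 1.258 = 52.82 ksi.
φR_n = 0.75 × 52.82 × 12.2 = 483.2 kips.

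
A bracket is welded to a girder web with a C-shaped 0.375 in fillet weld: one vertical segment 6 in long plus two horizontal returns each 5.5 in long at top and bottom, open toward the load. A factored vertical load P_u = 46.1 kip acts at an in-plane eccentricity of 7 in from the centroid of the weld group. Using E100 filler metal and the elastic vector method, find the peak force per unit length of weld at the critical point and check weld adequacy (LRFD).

f_max ≈ 11.1 kip/in; adequate

E100XX → F_EXX = 100 ksi.
Total weld length L_w = 17 in. Treat welds as unit-width lines.
Centroid: x̄ = 2×5.5×2.75 / 17 = 1.779 in from the vertical weld.
Polar moment about centroid: J = I_x + I_y = [6³/12 + 2×5.5×3²] + [6×1.779² + 2(5.5³/12 + 5.5×0.9706²)] = 174.1 in³.
Direct shear f_v = P/L_w = 46.1 / 17 = 2.712 kip/in (vertical).
Torsion M = P·e = 46.1 × 7 = 322.7 kip·in.
Critical point at (x, y) = (3.721, 3) from centroid. f_tx = M·y/J = 5.561 kip/in; f_ty = M·x/J = 6.897 kip/in.
Resultant f_max = √[f_tx² + (f_v + f_ty)²] = √[5.561² + (2.712 + 6.897)²] = 11.1 kip/in.
Capacity per unit length: φr_n = 0.75 × 0.6 × 100 × (0.707 × 0.375) = 11.93 kip/in.
11.1 ≤ 11.93 → adequate.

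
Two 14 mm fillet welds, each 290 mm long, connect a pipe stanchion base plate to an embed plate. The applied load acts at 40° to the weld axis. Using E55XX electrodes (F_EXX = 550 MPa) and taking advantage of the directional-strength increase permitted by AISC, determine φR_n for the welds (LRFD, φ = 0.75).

t_e = 0.707 × 14 = 9.898 mm; A_we = 9.898 × 580 = 5741 mm².
Directional factor: 1.0 + 0.5 sin^1.5(40°) = 1.258.
F_nw = 0.6 × 550 × 1.258 = 415 MPa.
φR_n = 0.75 × 415 × 5741 × 10⁻³ = 1787 kN.

φR_n ≈ 1790 kN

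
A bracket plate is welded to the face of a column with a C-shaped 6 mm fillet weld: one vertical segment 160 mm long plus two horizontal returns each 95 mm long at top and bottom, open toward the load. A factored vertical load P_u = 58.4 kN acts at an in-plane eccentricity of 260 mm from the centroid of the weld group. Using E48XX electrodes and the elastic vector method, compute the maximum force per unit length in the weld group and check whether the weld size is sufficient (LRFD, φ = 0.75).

f_max ≈ 965 N/mm; NOT adequate

E48XX → F_EXX = 480 MPa.
Total weld length L_w = 350 mm. Treat welds as unit-width lines.
Centroid: x̄ = 2×95×47.5 / 350 = 25.79 mm from the vertical weld.
Polar moment about centroid: J = I_x + I_y = [160³/12 + 2×95×80²] + [160×25.79² + 2(95³/12 + 95×21.71²)] = 1896000 mm³.
Direct shear f_v = P/L_w = 58.4×10³ / 350 = 166.9 N/mm (vertical).
Torsion M = P·e = 58.4×10³ × 260 = 15184000 N·mm.
Critical point at (x, y) = (69.21, 80) from centroid. f_tx = M·y/J = 640.6 N/mm; f_ty = M·x/J = 554.2 N/mm.
Resultant f_max = √[f_tx² + (f_v + f_ty)²] = √[640.6² + (166.9 + 554.2)²] = 964.6 N/mm.
Capacity per unit length: φr_n = 0.75 × 0.6 × 480 × (0.707 × 6) = 916.3 N/mm.
964.6 > 916.3 → NOT adequate.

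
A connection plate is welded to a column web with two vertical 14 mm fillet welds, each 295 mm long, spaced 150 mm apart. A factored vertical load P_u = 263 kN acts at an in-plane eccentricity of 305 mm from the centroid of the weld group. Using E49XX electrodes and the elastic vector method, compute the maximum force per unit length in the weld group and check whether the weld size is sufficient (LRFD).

f_max ≈ 1990 N/mm; adequate

E49XX → F_EXX = 490 MPa.
Total weld length L_w = 590 mm. Treat welds as unit-width lines.
Polar moment about centroid: J = 2[d³/12 + d(b/2)²] = 2[295³/12 + 295×75²] = 7597000 mm³.
Direct shear f_v = P/L_w = 263×10³ / 590 = 445.8 N/mm (vertical).
Torsion M = P·e = 263×10³ × 305 = 80215000 N·mm.
Critical point at (x, y) = (75, 147.5) from centroid. f_tx = M·y/J = 1557 N/mm; f_ty = M·x/J = 791.9 N/mm.
Resultant f_max = √[f_tx² + (f_v + f_ty)²] = √[1557² + (445.8 + 791.9)²] = 1989 N/mm.
Capacity per unit length: φr_n = 0.75 × 0.6 × 490 × (0.707 × 14) = 2183 N/mm.
1989 ≤ 2183 → adequate.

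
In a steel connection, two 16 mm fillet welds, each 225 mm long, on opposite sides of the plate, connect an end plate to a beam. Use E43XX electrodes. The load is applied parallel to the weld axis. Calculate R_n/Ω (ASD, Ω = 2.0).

R_n/Ω ≈ 657 kN

E43XX → F_EXX = 430 MPa.
Effective throat t_e = 0.707 × 16 = 11.31 mm.
Total length L = 450 mm; A_we = 11.31 × 450 = 5090 mm².
F_nw = 0.6 F_EXX = 0.6 × 430 = 258 MPa.
R_n = 258 × 5090 × 10⁻³ = 1313 kN; R_n/Ω = 1313/2.0 = 656.7 kN.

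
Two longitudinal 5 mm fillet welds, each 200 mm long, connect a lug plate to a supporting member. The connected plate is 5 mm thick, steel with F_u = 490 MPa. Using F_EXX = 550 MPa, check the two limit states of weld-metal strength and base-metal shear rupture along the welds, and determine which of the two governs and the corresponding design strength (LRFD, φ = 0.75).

t_e = 0.707 × 5 = 3.535 mm; L = 400 mm.
Weld metal: φR_n = 0.75 × 0.6 × 550 × 3.535 × 400 × 10⁻³ = 350 kN.
Base metal (shear rupture): φR_n = 0.75 × 0.6 × 490 × 5 × 400 × 10⁻³ = 441 kN.
Governing: weld metal.

φR_n ≈ 350 kN (weld metal governs)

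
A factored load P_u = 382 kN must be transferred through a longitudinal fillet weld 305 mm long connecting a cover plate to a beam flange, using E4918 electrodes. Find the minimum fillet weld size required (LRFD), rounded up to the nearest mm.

w = 9 mm

E49XX → F_EXX = 490 MPa.
Total weld length L = 305 mm.
Required throat t_e = P_u / (φ × 0.6 F_EXX × L) = 382 / (0.75 × 0.6 × 490 × 305 × 10⁻³) = 5.68 mm.
Required leg w = t_e / 0.707 = 8.034 mm → use 9 mm.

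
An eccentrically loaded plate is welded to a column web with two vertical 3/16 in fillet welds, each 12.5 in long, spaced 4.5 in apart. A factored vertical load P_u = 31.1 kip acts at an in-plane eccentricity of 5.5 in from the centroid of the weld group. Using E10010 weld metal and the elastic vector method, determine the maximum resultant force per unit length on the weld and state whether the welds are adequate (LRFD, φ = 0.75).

E100XX → F_EXX = 100 ksi.
Total weld length L_w = 25 in. Treat welds as unit-width lines.
Polar moment about centroid: J = 2[d³/12 + d(b/2)²] = 2[12.5³/12 + 12.5×2.25²] = 452.1 in³.
Direct shear f_v = P/L_w = 31.1 / 25 = 1.244 kip/in (vertical).
Torsion M = P·e = 31.1 × 5.5 = 171.05 kip·in.
Critical point at (x, y) = (2.25, 6.25) from centroid. f_tx = M·y/J = 2.365 kip/in; f_ty = M·x/J = 0.8513 kip/in.
Resultant f_max = √[f_tx² + (f_v + f_ty)²] = √[2.365² + (1.244 + 0.8513)²] = 3.159 kip/in.
Capacity per unit length: φr_n = 0.75 × 0.6 × 100 × (0.707 × 0.1875) = 5.965 kip/in.
3.159 ≤ 5.965 → adequate.

f_max ≈ 3.16 kip/in; adequate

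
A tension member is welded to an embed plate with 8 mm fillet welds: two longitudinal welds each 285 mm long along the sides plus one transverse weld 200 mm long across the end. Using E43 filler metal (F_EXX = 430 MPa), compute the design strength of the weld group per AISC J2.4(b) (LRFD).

φR_n ≈ 859 kN

t_e = 0.707 × 8 = 5.656 mm.
R_nwl = 0.6 × 430 × 5.656 × 570 × 10⁻³ = 831.8 kN (longitudinal, 2 welds).
R_nwt = 0.6 × 430 × 5.656 × 200 × 10⁻³ = 291.8 kN (transverse, base value).
(i) R_nwl + R_nwt = 1124 kN; (ii) 0.85 R_nwl + 1.5 R_nwt = 1145 kN.
R_n = max = 1145 kN [governs: (ii)]; φR_n = 858.6 kN.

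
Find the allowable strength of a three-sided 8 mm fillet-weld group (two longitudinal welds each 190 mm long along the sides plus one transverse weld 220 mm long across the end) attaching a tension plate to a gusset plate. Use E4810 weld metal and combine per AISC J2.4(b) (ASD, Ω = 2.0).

E48XX → F_EXX = 480 MPa.
t_e = 0.707 × 8 = 5.656 mm.
R_nwl = 0.6 × 480 × 5.656 × 380 × 10⁻³ = 619 kN (longitudinal, 2 welds).
R_nwt = 0.6 × 480 × 5.656 × 220 × 10⁻³ = 358.4 kN (transverse, base value).
(i) R_nwl + R_nwt = 977.4 kN; (ii) 0.85 R_nwl + 1.5 R_nwt = 1064 kN.
R_n = max = 1064 kN [governs: (ii)]; R_n/Ω = 531.8 kN.

R_n/Ω ≈ 532 kN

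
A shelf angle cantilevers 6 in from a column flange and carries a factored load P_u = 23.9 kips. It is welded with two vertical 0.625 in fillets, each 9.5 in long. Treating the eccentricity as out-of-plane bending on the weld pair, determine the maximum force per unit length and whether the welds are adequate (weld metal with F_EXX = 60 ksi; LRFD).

f_max ≈ 4.93 kip/in; adequate

L_w = 2 × 9.5 = 19 in; section modulus (unit throat) S = 2 × L²/6 = 30.08 in².
Direct shear f_v = P/L_w = 23.9/19 = 1.258 kip/in.
Moment M = P × e = 23.9 × 6 = 143.4 kip·in; bending f_b = M/S = 4.767 kip/in.
f_max = √(f_v² + f_b²) = √(1.258² + 4.767²) = 4.93 kip/in.
φr_n = 0.75 × 0.6 × 60 × (0.707 × 0.625) = 11.93 kip/in → adequate.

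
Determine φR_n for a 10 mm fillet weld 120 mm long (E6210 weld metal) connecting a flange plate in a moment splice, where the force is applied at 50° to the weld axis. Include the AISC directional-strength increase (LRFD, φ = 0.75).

φR_n ≈ 316 kN

E62XX → F_EXX = 620 MPa.
t_e = 0.707 × 10 = 7.07 mm; A_we = 7.07 × 120 = 848.4 mm².
Directional factor: 1.0 + 0.5 sin^1.5(50°) = 1.335.
F_nw = 0.6 × 620 × 1.335 = 496.7 MPa.
φR_n = 0.75 × 496.7 × 848.4 × 10⁻³ = 316.1 kN.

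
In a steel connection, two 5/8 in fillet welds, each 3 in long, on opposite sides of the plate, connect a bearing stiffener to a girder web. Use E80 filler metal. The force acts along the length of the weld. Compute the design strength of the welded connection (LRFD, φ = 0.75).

φR_n ≈ 95.4 kips

E80XX → F_EXX = 80 ksi.
Effective throat t_e = 0.707 × 0.625 = 0.4419 in.
Total length L = 6 in; A_we = 0.4419 × 6 = 2.651 in².
F_nw = 0.6 F_EXX = 0.6 × 80 = 48 ksi.
φR_n = 0.75 × 48 × 2.651 = 95.44 kips.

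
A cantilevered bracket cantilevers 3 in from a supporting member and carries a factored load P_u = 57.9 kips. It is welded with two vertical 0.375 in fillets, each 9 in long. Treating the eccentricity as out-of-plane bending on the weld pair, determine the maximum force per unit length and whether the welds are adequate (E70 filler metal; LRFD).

f_max ≈ 7.19 kip/in; adequate

E70XX → F_EXX = 70 ksi.
L_w = 2 × 9 = 18 in; section modulus (unit throat) S = 2 × L²/6 = 27 in².
Direct shear f_v = P/L_w = 57.9/18 = 3.217 kip/in.
Moment M = P × e = 57.9 × 3 = 173.7 kip·in; bending f_b = M/S = 6.433 kip/in.
f_max = √(f_v² + f_b²) = √(3.217² + 6.433²) = 7.193 kip/in.
φr_n = 0.75 × 0.6 × 70 × (0.707 × 0.375) = 8.351 kip/in → adequate.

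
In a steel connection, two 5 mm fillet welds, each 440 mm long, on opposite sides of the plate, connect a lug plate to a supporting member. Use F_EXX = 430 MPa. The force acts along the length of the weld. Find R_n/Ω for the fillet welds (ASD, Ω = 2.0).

R_n/Ω ≈ 401 kN

Effective throat t_e = 0.707 × 5 = 3.535 mm.
Total length L = 880 mm; A_we = 3.535 × 880 = 3111 mm².
F_nw = 0.6 F_EXX = 0.6 × 430 = 258 MPa.
R_n = 258 × 3111 × 10⁻³ = 802.6 kN; R_n/Ω = 802.6/2.0 = 401.3 kN.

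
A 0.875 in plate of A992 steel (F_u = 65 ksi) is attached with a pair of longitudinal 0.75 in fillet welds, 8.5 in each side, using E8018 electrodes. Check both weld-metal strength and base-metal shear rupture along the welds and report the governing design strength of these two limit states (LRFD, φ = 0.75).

φR_n ≈ 325 kips (weld metal governs)

E80XX → F_EXX = 80 ksi.
t_e = 0.707 × 0.75 = 0.5302 in; L = 17 in.
Weld metal: φR_n = 0.75 × 0.6 × 80 × 0.5302 × 17 = 324.5 kips.
Base metal (shear rupture): φR_n = 0.75 × 0.6 × 65 × 0.875 × 17 = 435.1 kips.
Governing: weld metal.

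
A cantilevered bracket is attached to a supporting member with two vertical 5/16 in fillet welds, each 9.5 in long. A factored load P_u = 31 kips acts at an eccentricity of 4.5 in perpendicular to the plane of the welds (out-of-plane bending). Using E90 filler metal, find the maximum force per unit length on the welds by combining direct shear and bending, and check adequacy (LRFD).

E90XX → F_EXX = 90 ksi.
L_w = 2 × 9.5 = 19 in; section modulus (unit throat) S = 2 × L²/6 = 30.08 in².
Direct shear f_v = P/L_w = 31/19 = 1.632 kip/in.
Moment M = P × e = 31 × 4.5 = 139.5 kip·in; bending f_b = M/S = 4.637 kip/in.
f_max = √(f_v² + f_b²) = √(1.632² + 4.637²) = 4.916 kip/in.
φr_n = 0.75 × 0.6 × 90 × (0.707 × 0.3125) = 8.948 kip/in → adequate.

f_max ≈ 4.92 kip/in; adequate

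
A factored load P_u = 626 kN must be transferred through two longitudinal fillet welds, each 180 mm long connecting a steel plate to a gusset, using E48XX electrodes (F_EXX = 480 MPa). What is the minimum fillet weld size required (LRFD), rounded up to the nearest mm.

w = 12 mm

Total weld length L = 360 mm.
Required throat t_e = P_u / (φ × 0.6 F_EXX × L) = 626 / (0.75 × 0.6 × 480 × 360 × 10⁻³) = 8.05 mm.
Required leg w = t_e / 0.707 = 11.39 mm → use 12 mm.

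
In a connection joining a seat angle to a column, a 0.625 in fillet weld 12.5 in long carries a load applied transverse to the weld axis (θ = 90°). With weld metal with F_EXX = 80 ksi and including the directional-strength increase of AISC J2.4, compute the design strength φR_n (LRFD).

φR_n ≈ 298 kip

t_e = 0.707 × 0.625 = 0.4419 in; A_we = 0.4419 × 12.5 = 5.523 in².
Directional factor: 1.0 + 0.5 sin^1.5(90°) = 1.5.
F_nw = 0.6 × 80 × 1.5 = 72 ksi.
φR_n = 0.75 × 72 × 5.523 = 298.3 kip.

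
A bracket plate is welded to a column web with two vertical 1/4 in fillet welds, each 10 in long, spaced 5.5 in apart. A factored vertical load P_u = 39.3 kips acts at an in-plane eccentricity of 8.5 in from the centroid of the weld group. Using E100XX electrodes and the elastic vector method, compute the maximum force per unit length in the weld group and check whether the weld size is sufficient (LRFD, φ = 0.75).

E100XX → F_EXX = 100 ksi.
Total weld length L_w = 20 in. Treat welds as unit-width lines.
Polar moment about centroid: J = 2[d³/12 + d(b/2)²] = 2[10³/12 + 10×2.75²] = 317.9 in³.
Direct shear f_v = P/L_w = 39.3 / 20 = 1.965 kip/in (vertical).
Torsion M = P·e = 39.3 × 8.5 = 334.05 kip·in.
Critical point at (x, y) = (2.75, 5) from centroid. f_tx = M·y/J = 5.254 kip/in; f_ty = M·x/J = 2.89 kip/in.
Resultant f_max = √[f_tx² + (f_v + f_ty)²] = √[5.254² + (1.965 + 2.89)²] = 7.153 kip/in.
Capacity per unit length: φr_n = 0.75 × 0.6 × 100 × (0.707 × 0.25) = 7.954 kip/in.
7.153 ≤ 7.954 → adequate.

f_max ≈ 7.15 kip/in; adequate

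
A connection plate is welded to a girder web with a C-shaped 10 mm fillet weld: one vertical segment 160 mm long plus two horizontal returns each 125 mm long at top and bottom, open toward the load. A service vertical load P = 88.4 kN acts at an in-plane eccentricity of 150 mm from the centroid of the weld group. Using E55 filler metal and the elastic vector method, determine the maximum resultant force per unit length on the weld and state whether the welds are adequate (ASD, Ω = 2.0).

E55XX → F_EXX = 550 MPa.
Total weld length L_w = 410 mm. Treat welds as unit-width lines.
Centroid: x̄ = 2×125×62.5 / 410 = 38.11 mm from the vertical weld.
Polar moment about centroid: J = I_x + I_y = [160³/12 + 2×125×80²] + [160×38.11² + 2(125³/12 + 125×24.39²)] = 2648000 mm³.
Direct shear f_v = P/L_w = 88.4×10³ / 410 = 215.6 N/mm (vertical).
Torsion M = P·e = 88.4×10³ × 150 = 13260000 N·mm.
Critical point at (x, y) = (86.89, 80) from centroid. f_tx = M·y/J = 400.6 N/mm; f_ty = M·x/J = 435.1 N/mm.
Resultant f_max = √[f_tx² + (f_v + f_ty)²] = √[400.6² + (215.6 + 435.1)²] = 764.2 N/mm.
Capacity per unit length: r_n/Ω = (1/2.0) × 0.6 × 550 × (0.707 × 10) = 1167 N/mm.
764.2 ≤ 1167 → adequate.

f_max ≈ 764 N/mm; adequate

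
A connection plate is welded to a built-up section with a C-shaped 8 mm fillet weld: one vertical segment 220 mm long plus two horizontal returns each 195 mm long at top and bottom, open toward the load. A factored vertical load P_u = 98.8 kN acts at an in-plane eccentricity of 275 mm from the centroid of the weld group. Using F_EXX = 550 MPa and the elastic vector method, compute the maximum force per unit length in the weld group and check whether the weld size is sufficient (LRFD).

Total weld length L_w = 610 mm. Treat welds as unit-width lines.
Centroid: x̄ = 2×195×97.5 / 610 = 62.34 mm from the vertical weld.
Polar moment about centroid: J = I_x + I_y = [220³/12 + 2×195×110²] + [220×62.34² + 2(195³/12 + 195×35.16²)] = 8179000 mm³.
Direct shear f_v = P/L_w = 98.8×10³ / 610 = 162 N/mm (vertical).
Torsion M = P·e = 98.8×10³ × 275 = 27170000 N·mm.
Critical point at (x, y) = (132.7, 110) from centroid. f_tx = M·y/J = 365.4 N/mm; f_ty = M·x/J = 440.7 N/mm.
Resultant f_max = √[f_tx² + (f_v + f_ty)²] = √[365.4² + (162 + 440.7)²] = 704.8 N/mm.
Capacity per unit length: φr_n = 0.75 × 0.6 × 550 × (0.707 × 8) = 1400 N/mm.
704.8 ≤ 1400 → adequate.

f_max ≈ 705 N/mm; adequate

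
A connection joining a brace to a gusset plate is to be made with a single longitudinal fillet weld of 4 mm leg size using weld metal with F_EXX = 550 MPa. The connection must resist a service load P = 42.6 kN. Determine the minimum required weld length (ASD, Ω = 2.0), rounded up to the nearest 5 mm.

L = 95 mm

Throat t_e = 0.707 × 4 = 2.828 mm.
r_n/Ω = (0.6 × 550 × 2.828) / 2.0 = 466.6 N/mm = 0.4666 kN/mm.
L_req = P / (r_n/Ω) = 42.6 / 0.4666 = 91.29 mm total.
Round up → use L = 95 mm.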